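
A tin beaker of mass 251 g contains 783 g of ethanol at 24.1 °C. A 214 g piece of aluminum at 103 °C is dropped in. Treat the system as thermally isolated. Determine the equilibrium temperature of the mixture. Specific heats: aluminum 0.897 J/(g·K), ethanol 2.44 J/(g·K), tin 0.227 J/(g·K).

Net heat exchanged in the isolated system is zero:
214·0.897·(T − 103) + 783·2.44·(T − 24.1) + 251·0.227·(T − 24.1) = 0
191.96(T − 103) + 1910.5(T − 24.1) + 56.98(T − 24.1) = 0
2159.5 T = 67188
T ≈ 31.11 °C

T_f ≈ 31.1 °C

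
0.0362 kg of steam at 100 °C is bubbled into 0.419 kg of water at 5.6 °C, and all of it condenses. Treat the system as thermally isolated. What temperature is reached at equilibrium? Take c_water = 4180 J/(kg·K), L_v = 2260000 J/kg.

Setting the total heat transfer to zero:
latent heat released on condensation: 0.0362×2260000 = 81812
  condensed water 100 °C→T: 151.32(T − 100)
  water warms: 0.419×4180×(T − 5.6) = 1751.4(T − 5.6)
1902.7 T = 81812 + 15132 + 9808 = 106752
T ≈ 56.10 °C — below 100 °C, confirming all the steam condensed.

T_f ≈ 56.1 °C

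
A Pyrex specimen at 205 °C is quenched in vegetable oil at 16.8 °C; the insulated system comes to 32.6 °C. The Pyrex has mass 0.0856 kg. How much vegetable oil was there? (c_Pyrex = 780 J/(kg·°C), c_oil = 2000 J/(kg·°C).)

Heat lost by the Pyrex = heat gained by the oil:
0.0856×780×(205 − 32.6) = m×2000×(32.6 − 16.8)
31600 m = 11511  ⇒  m ≈ 0.3643 kg

m ≈ 0.364 kg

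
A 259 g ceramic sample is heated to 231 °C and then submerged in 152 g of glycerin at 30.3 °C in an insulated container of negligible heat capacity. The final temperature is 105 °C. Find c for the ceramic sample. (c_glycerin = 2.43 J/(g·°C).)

Heat lost by the ceramic sample = heat gained by the glycerin:
259·c·(231 − 105) = 152·2.43·(105 − 30.3)
32634 c = 27591  ⇒  c ≈ 0.8455 J/(g·°C)

c ≈ 0.845 J/(g·°C)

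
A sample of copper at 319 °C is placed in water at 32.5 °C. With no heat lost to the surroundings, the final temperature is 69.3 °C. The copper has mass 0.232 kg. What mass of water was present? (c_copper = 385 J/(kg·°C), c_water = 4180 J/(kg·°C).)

Setting the total heat transfer to zero:
0.232×385×(69.3 − 319) + m×4180×(69.3 − 32.5) = 0
153824 m = 22303
m = 22303/153824 ≈ 0.145 kg

m ≈ 0.145 kg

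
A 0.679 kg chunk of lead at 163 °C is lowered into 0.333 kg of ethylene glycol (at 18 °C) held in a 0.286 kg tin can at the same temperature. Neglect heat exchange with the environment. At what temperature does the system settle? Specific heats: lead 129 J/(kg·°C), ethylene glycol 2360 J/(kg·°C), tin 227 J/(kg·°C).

T_f ≈ 31.5 °C

Let T be the final temperature. ΣQ_i = 0:
0.679·129·(T − 163) + 0.333·2360·(T − 18) + 0.286·227·(T − 18) = 0
87.59(T − 163) + 785.88(T − 18) + 64.92(T − 18) = 0
(87.59 + 785.88 + 64.92) T = 87.59·163 + 785.88·18 + 64.92·18
T = 29592 / 938.39 = 31.5 °C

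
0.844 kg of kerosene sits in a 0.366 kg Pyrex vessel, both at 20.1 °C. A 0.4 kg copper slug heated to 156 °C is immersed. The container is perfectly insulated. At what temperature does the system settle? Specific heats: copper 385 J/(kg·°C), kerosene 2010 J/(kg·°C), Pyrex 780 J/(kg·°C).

T_f ≈ 29.9 °C

Setting the total heat transfer to zero:
0.4×385×(T − 156) + 0.844×2010×(T − 20.1) + 0.366×780×(T − 20.1) = 0
154(T − 156) + 1696.4(T − 20.1) + 285.48(T − 20.1) = 0
(154 + 1696.4 + 285.48) T = 154×156 + 1696.4×20.1 + 285.48×20.1
T = 63861 / 2135.9 = 29.9 °C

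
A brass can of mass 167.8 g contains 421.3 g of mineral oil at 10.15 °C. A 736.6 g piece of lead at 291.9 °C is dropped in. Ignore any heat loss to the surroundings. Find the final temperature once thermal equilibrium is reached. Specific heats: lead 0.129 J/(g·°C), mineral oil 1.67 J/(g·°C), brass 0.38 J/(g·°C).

With ΣQ=0 the equilibrium temperature is the m·c-weighted mean:
T_f = (95.02·291.9 + 703.57·10.15 + 63.76·10.15) / (95.02 + 703.57 + 63.76)
    = 35525 / 862.36 ≈ 41.20 °C

T_f ≈ 41.2 °C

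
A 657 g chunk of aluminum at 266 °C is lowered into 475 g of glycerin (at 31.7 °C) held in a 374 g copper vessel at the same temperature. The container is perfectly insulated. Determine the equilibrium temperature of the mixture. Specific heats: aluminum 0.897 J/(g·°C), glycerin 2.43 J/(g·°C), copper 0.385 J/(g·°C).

T_f ≈ 104.9 °C

Energy conservation, ΣQ = 0:
657*0.897*(T − 266) + 475*2.43*(T − 31.7) + 374*0.385*(T − 31.7) = 0
589.33(T − 266) + 1154.2(T − 31.7) + 143.99(T − 31.7) = 0
(589.33 + 1154.2 + 143.99) T = 589.33*266 + 1154.2*31.7 + 143.99*31.7
T = 197916 / 1887.6 = 105 °C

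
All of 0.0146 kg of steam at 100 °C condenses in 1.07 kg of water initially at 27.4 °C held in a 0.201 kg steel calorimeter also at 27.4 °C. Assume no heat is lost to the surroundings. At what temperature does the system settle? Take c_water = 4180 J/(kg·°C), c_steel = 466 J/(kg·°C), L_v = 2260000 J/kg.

T_f ≈ 35.5 °C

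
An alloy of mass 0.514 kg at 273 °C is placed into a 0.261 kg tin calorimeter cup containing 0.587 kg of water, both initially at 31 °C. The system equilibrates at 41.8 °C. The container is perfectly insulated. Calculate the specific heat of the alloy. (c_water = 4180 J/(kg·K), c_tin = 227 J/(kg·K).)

c ≈ 228 J/(kg·K)

Let T be the final temperature. ΣQ_i = 0:
0.514·c·(41.8 − 273) + 0.587·4180·(41.8 − 31) + 0.261·227·(41.8 − 31) = 0
-118.84 c = -27139
c = -27139/-118.84 ≈ 228.4 J/(kg·K)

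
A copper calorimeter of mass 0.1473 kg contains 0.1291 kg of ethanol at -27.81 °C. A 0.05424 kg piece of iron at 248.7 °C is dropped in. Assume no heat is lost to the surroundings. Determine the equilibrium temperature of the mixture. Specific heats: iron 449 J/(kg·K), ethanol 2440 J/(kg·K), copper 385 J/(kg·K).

T_f ≈ -10.8 °C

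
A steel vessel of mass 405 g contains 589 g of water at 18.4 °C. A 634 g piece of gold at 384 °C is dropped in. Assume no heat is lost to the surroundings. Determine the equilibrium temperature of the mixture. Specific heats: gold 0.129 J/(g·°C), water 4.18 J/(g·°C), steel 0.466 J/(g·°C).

T_f ≈ 29.3 °C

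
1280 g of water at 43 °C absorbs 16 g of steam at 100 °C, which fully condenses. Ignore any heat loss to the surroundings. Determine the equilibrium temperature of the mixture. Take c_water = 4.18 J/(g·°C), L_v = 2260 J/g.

T_f ≈ 50.4 °C

Heat gained plus heat lost sum to zero:
condense steam: −16·2260 = −36160; condensed water 100 °C→T: 66.88(T − 100); original water: 5350.4(T − 43)
5417.3 T = 36160 + 6688 + 230067 = 272915
T ≈ 50.38 °C — below 100 °C, confirming all the steam condensed.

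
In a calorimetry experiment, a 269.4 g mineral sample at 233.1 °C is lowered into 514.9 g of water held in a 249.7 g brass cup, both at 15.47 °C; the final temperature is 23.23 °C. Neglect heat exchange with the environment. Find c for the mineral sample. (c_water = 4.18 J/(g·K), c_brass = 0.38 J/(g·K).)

c ≈ 0.308 J/(g·K)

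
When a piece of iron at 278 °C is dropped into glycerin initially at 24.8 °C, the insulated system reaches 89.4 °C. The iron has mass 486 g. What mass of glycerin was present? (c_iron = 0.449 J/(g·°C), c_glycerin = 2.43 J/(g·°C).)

m ≈ 262 g

Let T be the final temperature. ΣQ_i = 0:
486·0.449·(89.4 − 278) + m·2.43·(89.4 − 24.8) = 0
156.98 m = 41155
m = 41155/156.98 ≈ 262.2 g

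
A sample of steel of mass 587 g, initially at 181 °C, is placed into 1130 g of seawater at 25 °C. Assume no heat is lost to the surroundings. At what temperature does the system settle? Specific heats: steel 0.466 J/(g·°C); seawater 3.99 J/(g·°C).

Heat gained plus heat lost sum to zero:
587·0.466·(T − 181) + 1130·3.99·(T − 25) = 0
273.54(T − 181) + 4508.7(T − 25) = 0
(273.54 + 4508.7) T = 273.54·181 + 4508.7·25
T = 162229/4782.2 ≈ 33.92 °C

T_f ≈ 33.9 °C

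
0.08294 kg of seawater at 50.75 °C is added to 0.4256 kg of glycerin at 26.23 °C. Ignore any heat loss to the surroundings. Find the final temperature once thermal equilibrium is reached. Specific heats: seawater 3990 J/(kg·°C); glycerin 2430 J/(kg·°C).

T_f ≈ 32.2 °C

With ΣQ=0 the equilibrium temperature is the m·c-weighted mean:
T_f = (330.93*50.75 + 1034.2*26.23) / (330.93 + 1034.2)
    = 43922 / 1365.1 ≈ 32.17 °C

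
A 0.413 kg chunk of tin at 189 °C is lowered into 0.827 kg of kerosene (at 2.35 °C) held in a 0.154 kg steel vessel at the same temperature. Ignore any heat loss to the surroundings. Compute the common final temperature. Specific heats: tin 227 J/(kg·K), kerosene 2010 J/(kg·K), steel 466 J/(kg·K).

Net heat exchanged in the isolated system is zero:
0.413×227×(T − 189) + 0.827×2010×(T − 2.35) + 0.154×466×(T − 2.35) = 0
93.75(T − 189) + 1662.3(T − 2.35) + 71.76(T − 2.35) = 0
(93.75 + 1662.3 + 71.76) T = 93.75×189 + 1662.3×2.35 + 71.76×2.35
T = 21794/1827.8 ≈ 11.92 °C

T_f ≈ 11.9 °C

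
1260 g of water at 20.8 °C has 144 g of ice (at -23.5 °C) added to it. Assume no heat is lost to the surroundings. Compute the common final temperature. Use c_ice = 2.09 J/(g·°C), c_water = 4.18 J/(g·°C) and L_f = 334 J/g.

T_f ≈ 9.3 °C

Setting the total heat transfer to zero:
ice -23.5→0 °C: 144·2.09·23.5 = 7072.6; latent heat to melt: 144·334 = 48096; warm the meltwater: 601.92 T; water: 5266.8(T − 20.8)
5868.7 T = 109549 − 55169 = 54381
T ≈ 9.27 °C. Since T > 0 °C, the all-ice-melts assumption holds.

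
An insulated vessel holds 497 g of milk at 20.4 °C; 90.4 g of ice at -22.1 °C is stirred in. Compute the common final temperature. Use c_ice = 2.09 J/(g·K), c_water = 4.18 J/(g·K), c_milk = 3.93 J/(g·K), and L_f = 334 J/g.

T_f ≈ 2.3 °C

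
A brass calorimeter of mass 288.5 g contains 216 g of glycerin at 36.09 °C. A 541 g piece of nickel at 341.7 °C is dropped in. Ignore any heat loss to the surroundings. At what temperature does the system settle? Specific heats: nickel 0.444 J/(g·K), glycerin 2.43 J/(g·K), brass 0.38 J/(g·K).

T_f ≈ 120.0 °C

T_f is the heat-capacity-weighted average of the initial temperatures:
T_f = (240.2·341.7 + 524.88·36.09 + 109.63·36.09) / (240.2 + 524.88 + 109.63)
    = 104977 / 874.71 ≈ 120.01 °C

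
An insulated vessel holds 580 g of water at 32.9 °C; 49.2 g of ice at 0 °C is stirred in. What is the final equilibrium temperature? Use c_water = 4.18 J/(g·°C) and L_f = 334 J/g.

T_f ≈ 24.1 °C

Taking heat into each body as positive, Σ m c ΔT = 0:
fusion: m_ice L_f = 49.2·334 = 16433
  meltwater 0→T: 49.2·4.18·T = 205.66 T
  water: 2424.4(T − 32.9)
2630.1 T = 79763 − 16433 = 63330
T ≈ 24.08 °C (positive, so assuming full melt was valid).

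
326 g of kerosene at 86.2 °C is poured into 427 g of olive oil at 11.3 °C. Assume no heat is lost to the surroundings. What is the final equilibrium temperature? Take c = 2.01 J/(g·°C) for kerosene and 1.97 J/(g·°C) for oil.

T_f ≈ 44.1 °C

Heat lost by the kerosene equals heat gained by the oil:
326·2.01·(86.2 − T) = 427·1.97·(T − 11.3)
655.26(86.2 − T) = 841.19(T − 11.3)
1496.4 T = 65989  ⇒  T ≈ 44.10 °C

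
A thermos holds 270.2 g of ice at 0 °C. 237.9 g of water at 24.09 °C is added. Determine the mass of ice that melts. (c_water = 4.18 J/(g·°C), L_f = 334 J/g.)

Water can give up m c ΔT = 237.9·4.18·24.09 = 23956 J before reaching 0 °C.
Melting all 270.2 g of ice would need 270.2·334 = 90247 J.
23956 J < 90247 J, so only part of the ice melts and the system sits at 0 °C.
m_melted·334 = 23956  ⇒  m_melted ≈ 71.72 g.

m_melted ≈ 71.7 g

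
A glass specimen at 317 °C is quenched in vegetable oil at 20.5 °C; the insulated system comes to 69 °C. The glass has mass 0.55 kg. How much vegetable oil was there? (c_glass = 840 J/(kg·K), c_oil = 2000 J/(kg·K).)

Setting the total heat transfer to zero:
0.55·840·(69 − 317) + m·2000·(69 − 20.5) = 0
97000 m = 114576
m = 114576/97000 ≈ 1.181 kg

m ≈ 1.18 kg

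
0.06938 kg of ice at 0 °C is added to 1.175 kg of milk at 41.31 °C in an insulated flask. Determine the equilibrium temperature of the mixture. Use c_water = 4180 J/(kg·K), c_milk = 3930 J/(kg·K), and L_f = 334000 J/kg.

T_f ≈ 34.1 °C

Let T be the final temperature. ΣQ_i = 0:
latent heat to melt: 0.06938·334000 = 23173
  meltwater 0→T: 0.06938·4180·T = 290.01 T
  milk: 4617.8(T − 41.31)
4907.8 T = 190759 − 23173 = 167586
T ≈ 34.15 °C (positive, so assuming full melt was valid).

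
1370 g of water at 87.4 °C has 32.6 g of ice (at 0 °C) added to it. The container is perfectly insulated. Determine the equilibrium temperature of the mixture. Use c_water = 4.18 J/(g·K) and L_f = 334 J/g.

Taking heat into each body as positive, Σ m c ΔT = 0:
latent heat to melt: 32.6×334 = 10888
  meltwater 0→T: 32.6×4.18×T = 136.27 T
  water cools: 1370×4.18×(T − 87.4) = 5726.6(T − 87.4)
5862.9 T = 500505 − 10888 = 489616
T ≈ 83.51 °C (positive, so assuming full melt was valid).

T_f ≈ 83.5 °C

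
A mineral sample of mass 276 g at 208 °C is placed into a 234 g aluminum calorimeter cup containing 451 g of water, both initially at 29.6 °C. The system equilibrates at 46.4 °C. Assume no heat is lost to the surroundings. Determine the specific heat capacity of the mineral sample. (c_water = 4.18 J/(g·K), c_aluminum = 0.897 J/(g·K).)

Net heat exchanged in the isolated system is zero:
276×c×(46.4 − 208) + 451×4.18×(46.4 − 29.6) + 234×0.897×(46.4 − 29.6) = 0
-44602 c = -35197
c = -35197/-44602 ≈ 0.7891 J/(g·K)

c ≈ 0.789 J/(g·K)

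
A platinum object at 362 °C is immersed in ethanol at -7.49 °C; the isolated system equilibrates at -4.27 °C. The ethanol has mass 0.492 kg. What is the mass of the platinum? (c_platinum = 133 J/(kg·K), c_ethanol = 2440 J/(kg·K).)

m ≈ 0.0794 kg

|Q_platinum| = |Q_ethanol|:
m×133×(362 − -4.27) = 0.492×2440×(-4.27 − (-7.49))
48714 m = 3865.5  ⇒  m ≈ 0.07935 kg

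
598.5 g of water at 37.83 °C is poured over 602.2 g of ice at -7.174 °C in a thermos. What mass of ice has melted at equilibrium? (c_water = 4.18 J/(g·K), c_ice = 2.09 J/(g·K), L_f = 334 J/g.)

m_melted ≈ 256 g

Cooling the water to 0 °C releases 598.5·4.18·37.83 = 94640 J.
Warming the ice to 0 °C takes 602.2·2.09·7.174 = 9029.2 J, leaving 85611 J for melting.
To melt every bit of ice: 602.2·334 = 201135 J.
Since 85611 < 201135 J, not all the ice melts; equilibrium is at 0 °C.
Mass melted = 85611/334 ≈ 256.3 g.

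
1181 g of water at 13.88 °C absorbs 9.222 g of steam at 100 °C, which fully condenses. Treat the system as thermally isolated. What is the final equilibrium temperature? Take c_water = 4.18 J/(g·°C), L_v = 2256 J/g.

T_f ≈ 18.7 °C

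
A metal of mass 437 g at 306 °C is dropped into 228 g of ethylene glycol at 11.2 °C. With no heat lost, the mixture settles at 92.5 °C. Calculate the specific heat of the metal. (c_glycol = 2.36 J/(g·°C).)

c ≈ 0.469 J/(g·°C)

Let T be the final temperature. ΣQ_i = 0:
437·c·(92.5 − 306) + 228·2.36·(92.5 − 11.2) = 0
-93300 c = -43746
c = -43746/-93300 ≈ 0.4689 J/(g·°C)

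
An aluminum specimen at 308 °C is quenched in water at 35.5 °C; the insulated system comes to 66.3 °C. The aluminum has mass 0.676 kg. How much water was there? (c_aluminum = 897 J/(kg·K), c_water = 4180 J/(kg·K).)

m ≈ 1.14 kg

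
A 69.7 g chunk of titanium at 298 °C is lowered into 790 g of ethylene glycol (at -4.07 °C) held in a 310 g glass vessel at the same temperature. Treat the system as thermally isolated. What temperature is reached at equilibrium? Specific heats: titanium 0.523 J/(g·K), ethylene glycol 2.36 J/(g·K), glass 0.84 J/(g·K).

Net heat exchanged in the isolated system is zero:
69.7·0.523·(T − 298) + 790·2.36·(T − (-4.07)) + 310·0.84·(T − (-4.07)) = 0
(36.45 + 1864.4 + 260.4) T = 36.45·298 + 1864.4·(-4.07) + 260.4·(-4.07)
T = 2215.1/2161.3 ≈ 1.02 °C

T_f ≈ 1.0 °C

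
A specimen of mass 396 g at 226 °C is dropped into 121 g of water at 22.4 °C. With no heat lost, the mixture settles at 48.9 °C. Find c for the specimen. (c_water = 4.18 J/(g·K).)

c ≈ 0.191 J/(g·K)

Heat lost by the specimen = heat gained by the water:
396·c·(226 − 48.9) = 121·4.18·(48.9 − 22.4)
70132 c = 13403  ⇒  c ≈ 0.1911 J/(g·K)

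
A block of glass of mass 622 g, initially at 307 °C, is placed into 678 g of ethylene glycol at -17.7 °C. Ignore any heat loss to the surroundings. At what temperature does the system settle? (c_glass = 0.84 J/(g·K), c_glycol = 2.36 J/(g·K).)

Heat lost by the glass equals heat gained by the glycol:
622×0.84×(307 − T) = 678×2.36×(T − (-17.7))
522.48(307 − T) = 1600.1(T − (-17.7))
2122.6 T = 132080  ⇒  T ≈ 62.23 °C

T_f ≈ 62.2 °C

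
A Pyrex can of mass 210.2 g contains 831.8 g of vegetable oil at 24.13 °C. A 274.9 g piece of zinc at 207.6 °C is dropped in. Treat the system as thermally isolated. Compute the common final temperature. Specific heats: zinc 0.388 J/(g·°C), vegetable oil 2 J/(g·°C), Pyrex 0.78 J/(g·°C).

T_f ≈ 34.2 °C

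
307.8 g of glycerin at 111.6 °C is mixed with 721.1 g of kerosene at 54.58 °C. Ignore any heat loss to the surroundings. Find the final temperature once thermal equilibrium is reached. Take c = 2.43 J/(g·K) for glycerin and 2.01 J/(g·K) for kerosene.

T_f ≈ 74.0 °C

Heat lost by the glycerin equals heat gained by the kerosene:
307.8·2.43·(111.6 − T) = 721.1·2.01·(T − 54.58)
747.95(111.6 − T) = 1449.4(T − 54.58)
2197.4 T = 162581  ⇒  T ≈ 73.99 °C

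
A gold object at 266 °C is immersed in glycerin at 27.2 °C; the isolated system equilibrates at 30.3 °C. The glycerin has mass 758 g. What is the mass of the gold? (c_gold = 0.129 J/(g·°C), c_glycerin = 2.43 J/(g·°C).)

m ≈ 188 g

Net heat exchanged in the isolated system is zero:
m×0.129×(30.3 − 266) + 758×2.43×(30.3 − 27.2) = 0
-30.41 m = -5710
m = -5710/-30.41 ≈ 187.8 g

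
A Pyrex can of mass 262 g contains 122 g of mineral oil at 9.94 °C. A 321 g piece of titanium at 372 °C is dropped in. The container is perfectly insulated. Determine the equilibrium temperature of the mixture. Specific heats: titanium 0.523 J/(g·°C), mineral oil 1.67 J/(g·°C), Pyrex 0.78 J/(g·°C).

T_f ≈ 115.5 °C

With ΣQ=0 the equilibrium temperature is the m·c-weighted mean:
T_f = (167.88*372 + 203.74*9.94 + 204.36*9.94) / (167.88 + 203.74 + 204.36)
    = 66509 / 575.98 ≈ 115.47 °C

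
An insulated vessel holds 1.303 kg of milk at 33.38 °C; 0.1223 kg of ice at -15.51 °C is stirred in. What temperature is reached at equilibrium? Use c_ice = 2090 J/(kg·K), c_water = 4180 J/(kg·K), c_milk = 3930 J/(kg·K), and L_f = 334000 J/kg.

Setting the total heat transfer to zero:
warm ice to 0 °C: 0.1223×2090×(0 − (-15.51)) = 3964.5
  melt ice: 0.1223×334000 = 40848
  meltwater 0→T: 0.1223×4180×T = 511.21 T
  milk: 5120.8(T − 33.38)
5632 T = 170932 − 44813 = 126119
T ≈ 22.39 °C — above 0 °C, consistent with complete melting.

T_f ≈ 22.4 °C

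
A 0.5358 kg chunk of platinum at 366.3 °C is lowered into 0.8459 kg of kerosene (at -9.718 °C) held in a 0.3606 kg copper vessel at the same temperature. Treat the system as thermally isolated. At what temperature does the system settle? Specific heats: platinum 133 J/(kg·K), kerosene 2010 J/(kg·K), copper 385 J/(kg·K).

T_f ≈ 4.3 °C

Let T be the final temperature. ΣQ_i = 0:
0.5358*133*(T − 366.3) + 0.8459*2010*(T − (-9.718)) + 0.3606*385*(T − (-9.718)) = 0
1910.4 T = 8230.8
T ≈ 4.31 °C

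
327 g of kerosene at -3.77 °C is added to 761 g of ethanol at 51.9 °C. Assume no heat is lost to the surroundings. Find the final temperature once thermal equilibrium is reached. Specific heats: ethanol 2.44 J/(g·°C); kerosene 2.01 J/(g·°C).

T_f ≈ 37.3 °C

|Q_ethanol| = |Q_kerosene|:
761·2.44·(51.9 − T) = 327·2.01·(T − (-3.77))
1856.8(51.9 − T) = 657.27(T − (-3.77))
2514.1 T = 93892  ⇒  T ≈ 37.35 °C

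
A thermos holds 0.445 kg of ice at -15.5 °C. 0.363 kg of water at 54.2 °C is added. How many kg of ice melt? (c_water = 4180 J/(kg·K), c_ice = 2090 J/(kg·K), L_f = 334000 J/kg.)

Water can give up m c ΔT = 0.363·4180·54.2 = 82240 J before reaching 0 °C.
Of that, 0.445·2090·15.5 = 14416 J goes to bring the ice to 0 °C, leaving 67824 J.
To melt every bit of ice: 0.445·334000 = 148630 J.
67824 J < 148630 J, so only part of the ice melts and the system sits at 0 °C.
m_melt = 67824 / L_f = 0.2031 kg.

m_melted ≈ 0.203 kg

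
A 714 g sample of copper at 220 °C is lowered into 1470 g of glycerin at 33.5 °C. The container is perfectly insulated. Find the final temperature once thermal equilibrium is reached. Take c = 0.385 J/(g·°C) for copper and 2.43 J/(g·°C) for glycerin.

T_f ≈ 46.8 °C

Energy conservation, ΣQ = 0:
714*0.385*(T − 220) + 1470*2.43*(T − 33.5) = 0
274.89(T − 220) + 3572.1(T − 33.5) = 0
(274.89 + 3572.1) T = 274.89*220 + 3572.1*33.5
T = 180141 / 3847 = 46.8 °C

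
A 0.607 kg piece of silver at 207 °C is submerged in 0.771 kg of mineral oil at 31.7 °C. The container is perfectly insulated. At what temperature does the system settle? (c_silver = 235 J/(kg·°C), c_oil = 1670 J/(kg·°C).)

Heat gained plus heat lost sum to zero:
0.607×235×(T − 207) + 0.771×1670×(T − 31.7) = 0
142.65(T − 207) + 1287.6(T − 31.7) = 0
1430.2 T = 70343
T ≈ 49.18 °C

T_f ≈ 49.2 °C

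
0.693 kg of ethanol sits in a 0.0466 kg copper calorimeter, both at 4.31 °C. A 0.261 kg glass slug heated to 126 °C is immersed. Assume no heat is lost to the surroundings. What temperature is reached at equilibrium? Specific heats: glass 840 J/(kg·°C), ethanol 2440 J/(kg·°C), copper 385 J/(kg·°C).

Heat gained plus heat lost sum to zero:
0.261×840×(T − 126) + 0.693×2440×(T − 4.31) + 0.0466×385×(T − 4.31) = 0
219.24(T − 126) + 1690.9(T − 4.31) + 17.94(T − 4.31) = 0
(219.24 + 1690.9 + 17.94) T = 219.24×126 + 1690.9×4.31 + 17.94×4.31
T ≈ 18.15 °C

T_f ≈ 18.1 °C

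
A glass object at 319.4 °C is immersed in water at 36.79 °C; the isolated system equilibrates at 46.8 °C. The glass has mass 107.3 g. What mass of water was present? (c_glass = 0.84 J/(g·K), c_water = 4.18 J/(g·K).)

m ≈ 587 g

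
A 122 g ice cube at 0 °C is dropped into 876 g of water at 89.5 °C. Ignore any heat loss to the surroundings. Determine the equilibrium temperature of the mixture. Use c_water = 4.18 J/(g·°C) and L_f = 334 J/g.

Energy balance with sensible and latent terms:
fusion: m_ice L_f = 122·334 = 40748; meltwater 0→T: 122·4.18·T = 509.96 T; water cools: 876·4.18·(T − 89.5) = 3661.7(T − 89.5)
4171.6 T = 327720 − 40748 = 286972
T ≈ 68.79 °C. Since T > 0 °C, the all-ice-melts assumption holds.

T_f ≈ 68.8 °C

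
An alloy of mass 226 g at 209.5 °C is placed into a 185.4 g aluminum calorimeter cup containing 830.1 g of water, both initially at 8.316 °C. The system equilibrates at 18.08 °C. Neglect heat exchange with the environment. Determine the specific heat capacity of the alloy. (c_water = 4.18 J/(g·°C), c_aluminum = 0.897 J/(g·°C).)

c ≈ 0.821 J/(g·°C)

Heat gained plus heat lost sum to zero:
226×c×(18.08 − 209.5) + 830.1×4.18×(18.08 − 8.316) + 185.4×0.897×(18.08 − 8.316) = 0
-43261 c = -35503
c = -35503/-43261 ≈ 0.8207 J/(g·°C)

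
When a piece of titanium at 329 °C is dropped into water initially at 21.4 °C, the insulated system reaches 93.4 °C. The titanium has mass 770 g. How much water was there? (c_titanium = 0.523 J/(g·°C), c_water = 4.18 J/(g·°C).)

m ≈ 315 g

Heat lost by the titanium = heat gained by the water:
770×0.523×(329 − 93.4) = m×4.18×(93.4 − 21.4)
300.96 m = 94878  ⇒  m ≈ 315.3 g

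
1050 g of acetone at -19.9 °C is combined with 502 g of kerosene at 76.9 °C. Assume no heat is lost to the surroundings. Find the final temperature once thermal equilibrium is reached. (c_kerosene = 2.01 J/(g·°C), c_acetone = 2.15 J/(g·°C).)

T_f ≈ 10.0 °C

|Q_kerosene| = |Q_acetone|:
502*2.01*(76.9 − T) = 1050*2.15*(T − (-19.9))
1009(76.9 − T) = 2257.5(T − (-19.9))
3266.5 T = 32669  ⇒  T ≈ 10.00 °C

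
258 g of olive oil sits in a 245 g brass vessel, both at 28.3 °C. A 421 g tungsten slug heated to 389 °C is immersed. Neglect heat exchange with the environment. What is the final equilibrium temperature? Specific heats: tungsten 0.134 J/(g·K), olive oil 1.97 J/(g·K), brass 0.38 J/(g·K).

T_f ≈ 59.2 °C

Taking heat into each body as positive, Σ m c ΔT = 0:
421×0.134×(T − 389) + 258×1.97×(T − 28.3) + 245×0.38×(T − 28.3) = 0
56.41(T − 389) + 508.26(T − 28.3) + 93.1(T − 28.3) = 0
(56.41 + 508.26 + 93.1) T = 56.41×389 + 508.26×28.3 + 93.1×28.3
T = 38964 / 657.77 = 59.2 °C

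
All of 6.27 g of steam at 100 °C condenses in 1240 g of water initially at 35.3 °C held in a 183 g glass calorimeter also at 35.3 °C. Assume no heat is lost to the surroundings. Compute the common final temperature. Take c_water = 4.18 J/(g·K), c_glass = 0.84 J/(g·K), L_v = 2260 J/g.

Taking heat into each body as positive, Σ m c ΔT = 0:
condense steam: −6.27·2260 = −14170
  condensate cools 100→T: 6.27·4.18·(T − 100) = 26.21(T − 100)
  original water: 5183.2(T − 35.3)
  glass cup: 183·0.84·(T − 35.3) = 153.72(T − 35.3)
5363.1 T = 14170 + 2620.9 + 188393 = 205184
T ≈ 38.26 °C (< 100 °C, so full condensation is consistent).

T_f ≈ 38.3 °C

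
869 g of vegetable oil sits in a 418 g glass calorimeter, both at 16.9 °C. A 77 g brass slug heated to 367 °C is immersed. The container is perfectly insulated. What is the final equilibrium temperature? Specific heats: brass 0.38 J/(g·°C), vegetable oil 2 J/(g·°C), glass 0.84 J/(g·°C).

Taking heat into each body as positive, Σ m c ΔT = 0:
77×0.38×(T − 367) + 869×2×(T − 16.9) + 418×0.84×(T − 16.9) = 0
2118.4 T = 46045
T ≈ 21.74 °C

T_f ≈ 21.7 °C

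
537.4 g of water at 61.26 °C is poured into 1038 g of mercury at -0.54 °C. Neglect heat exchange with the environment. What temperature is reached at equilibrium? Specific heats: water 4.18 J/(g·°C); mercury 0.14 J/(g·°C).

T_f ≈ 57.5 °C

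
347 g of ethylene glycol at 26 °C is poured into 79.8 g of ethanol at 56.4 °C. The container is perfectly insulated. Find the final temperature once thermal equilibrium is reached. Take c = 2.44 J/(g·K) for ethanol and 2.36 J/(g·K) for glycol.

T_f ≈ 31.8 °C

Set heat shed by the hot body equal to heat absorbed by the cold body:
79.8×2.44×(56.4 − T) = 347×2.36×(T − 26)
194.71(56.4 − T) = 818.92(T − 26)
1013.6 T = 32274  ⇒  T ≈ 31.84 °C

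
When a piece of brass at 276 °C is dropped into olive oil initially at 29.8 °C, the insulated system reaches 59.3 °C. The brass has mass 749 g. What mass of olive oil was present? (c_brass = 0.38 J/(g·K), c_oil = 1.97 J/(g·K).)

m ≈ 1060 g

Let T be the final temperature. ΣQ_i = 0:
749×0.38×(59.3 − 276) + m×1.97×(59.3 − 29.8) = 0
58.11 m = 61677
m = 61677/58.11 ≈ 1061 g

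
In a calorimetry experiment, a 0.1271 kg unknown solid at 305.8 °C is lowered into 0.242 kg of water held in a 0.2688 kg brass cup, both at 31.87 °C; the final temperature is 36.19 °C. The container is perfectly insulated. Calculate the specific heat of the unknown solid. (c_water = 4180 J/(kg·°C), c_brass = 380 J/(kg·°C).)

c ≈ 140 J/(kg·°C)

Heat gained plus heat lost sum to zero:
0.1271·c·(36.19 − 305.8) + 0.242·4180·(36.19 − 31.87) + 0.2688·380·(36.19 − 31.87) = 0
-34.27 c = -4811.2
c = -4811.2/-34.27 ≈ 140.4 J/(kg·°C)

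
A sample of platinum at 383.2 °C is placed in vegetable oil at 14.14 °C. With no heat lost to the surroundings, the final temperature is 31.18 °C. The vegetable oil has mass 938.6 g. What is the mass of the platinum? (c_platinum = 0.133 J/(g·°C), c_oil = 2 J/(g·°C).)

Conservation of energy gives ΣQ = 0:
m·0.133·(31.18 − 383.2) + 938.6·2·(31.18 − 14.14) = 0
-46.82 m = -31987
m = -31987/-46.82 ≈ 683.2 g

m ≈ 683 g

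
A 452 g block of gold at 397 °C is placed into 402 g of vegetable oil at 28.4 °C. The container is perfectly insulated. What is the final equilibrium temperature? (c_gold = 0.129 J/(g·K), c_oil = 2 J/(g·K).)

Heat lost by the gold equals heat gained by the oil:
452·0.129·(397 − T) = 402·2·(T − 28.4)
58.31(397 − T) = 804(T − 28.4)
862.31 T = 45982  ⇒  T ≈ 53.32 °C

T_f ≈ 53.3 °C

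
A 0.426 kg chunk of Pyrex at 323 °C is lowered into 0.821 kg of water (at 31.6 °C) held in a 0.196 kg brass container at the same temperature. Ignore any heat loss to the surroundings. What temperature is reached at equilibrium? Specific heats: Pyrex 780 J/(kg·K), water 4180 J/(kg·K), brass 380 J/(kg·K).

T_f ≈ 56.8 °C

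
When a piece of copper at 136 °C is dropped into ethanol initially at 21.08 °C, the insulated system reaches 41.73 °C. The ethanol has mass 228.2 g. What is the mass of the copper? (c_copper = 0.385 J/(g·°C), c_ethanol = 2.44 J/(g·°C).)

m ≈ 317 g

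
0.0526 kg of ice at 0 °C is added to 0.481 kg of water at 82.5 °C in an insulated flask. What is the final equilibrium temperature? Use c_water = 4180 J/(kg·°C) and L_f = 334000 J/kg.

Heat gained plus heat lost sum to zero:
latent heat to melt: 0.0526×334000 = 17568; warm the meltwater: 219.87 T; water: 2010.6(T − 82.5)
2230.4 T = 165873 − 17568 = 148304
T ≈ 66.49 °C — above 0 °C, consistent with complete melting.

T_f ≈ 66.5 °C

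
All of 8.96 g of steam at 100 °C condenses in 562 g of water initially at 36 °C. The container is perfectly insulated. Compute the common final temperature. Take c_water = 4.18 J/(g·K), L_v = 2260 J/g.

Energy conservation, ΣQ = 0:
latent heat released on condensation: 8.96×2260 = 20250
  condensed water 100 °C→T: 37.45(T − 100)
  water warms: 562×4.18×(T − 36) = 2349.2(T − 36)
2386.6 T = 20250 + 3745.3 + 84570 = 108565
T ≈ 45.49 °C — below 100 °C, confirming all the steam condensed.

T_f ≈ 45.5 °C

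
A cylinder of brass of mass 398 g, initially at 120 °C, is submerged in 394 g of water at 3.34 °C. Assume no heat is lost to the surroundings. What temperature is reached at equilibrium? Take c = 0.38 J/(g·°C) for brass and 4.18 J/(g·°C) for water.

T_f is the heat-capacity-weighted average of the initial temperatures:
T_f = (151.24·120 + 1646.9·3.34) / (151.24 + 1646.9)
    = 23650 / 1798.2 ≈ 13.15 °C

T_f ≈ 13.2 °C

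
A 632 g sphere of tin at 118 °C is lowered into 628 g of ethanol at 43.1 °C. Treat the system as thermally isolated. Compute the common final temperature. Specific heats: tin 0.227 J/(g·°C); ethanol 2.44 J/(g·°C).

Energy conservation, ΣQ = 0:
632*0.227*(T − 118) + 628*2.44*(T − 43.1) = 0
143.46(T − 118) + 1532.3(T − 43.1) = 0
(143.46 + 1532.3) T = 143.46*118 + 1532.3*43.1
T = 82972 / 1675.8 = 49.5 °C

T_f ≈ 49.5 °C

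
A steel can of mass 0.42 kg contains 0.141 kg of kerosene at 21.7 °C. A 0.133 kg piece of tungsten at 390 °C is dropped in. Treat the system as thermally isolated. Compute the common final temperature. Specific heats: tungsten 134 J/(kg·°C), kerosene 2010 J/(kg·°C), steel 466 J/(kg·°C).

T_f ≈ 34.9 °C

Energy conservation, ΣQ = 0:
0.133×134×(T − 390) + 0.141×2010×(T − 21.7) + 0.42×466×(T − 21.7) = 0
(17.82 + 283.41 + 195.72) T = 17.82×390 + 283.41×21.7 + 195.72×21.7
T = 17348/496.95 ≈ 34.91 °C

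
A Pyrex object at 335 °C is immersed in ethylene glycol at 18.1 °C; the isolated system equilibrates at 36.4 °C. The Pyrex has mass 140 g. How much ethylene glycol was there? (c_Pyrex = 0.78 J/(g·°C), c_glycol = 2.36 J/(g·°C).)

Let T be the final temperature. ΣQ_i = 0:
140·0.78·(36.4 − 335) + m·2.36·(36.4 − 18.1) = 0
43.19 m = 32607
m = 32607/43.19 ≈ 755 g

m ≈ 755 g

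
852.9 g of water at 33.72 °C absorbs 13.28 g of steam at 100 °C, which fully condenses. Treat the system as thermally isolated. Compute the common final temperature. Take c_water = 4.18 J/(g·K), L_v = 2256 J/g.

Net heat exchanged in the isolated system is zero:
latent heat released on condensation: 13.28×2256 = 29960; condensed water 100 °C→T: 55.51(T − 100); water warms: 852.9×4.18×(T − 33.72) = 3565.1(T − 33.72)
3620.6 T = 29960 + 5551 + 120216 = 155727
T ≈ 43.01 °C (< 100 °C, so full condensation is consistent).

T_f ≈ 43.0 °C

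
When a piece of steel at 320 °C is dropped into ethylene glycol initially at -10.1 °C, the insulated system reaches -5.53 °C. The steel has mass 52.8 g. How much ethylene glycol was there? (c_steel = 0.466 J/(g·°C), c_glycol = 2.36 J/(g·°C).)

m ≈ 743 g

|Q_steel| = |Q_glycol|:
52.8·0.466·(320 − -5.53) = m·2.36·(-5.53 − (-10.1))
10.79 m = 8009.6  ⇒  m ≈ 742.6 g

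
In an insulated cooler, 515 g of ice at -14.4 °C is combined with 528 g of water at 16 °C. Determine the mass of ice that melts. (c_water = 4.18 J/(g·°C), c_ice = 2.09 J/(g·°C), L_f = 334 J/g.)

m_melted ≈ 59.3 g

Water can give up m c ΔT = 528×4.18×16 = 35313 J before reaching 0 °C.
Of that, 515×2.09×14.4 = 15499 J goes to bring the ice to 0 °C, leaving 19813 J.
Fully melting the ice requires m_ice L_f = 515×334 = 172010 J.
19813 J < 172010 J, so only part of the ice melts and the system sits at 0 °C.
m_melted×334 = 19813  ⇒  m_melted ≈ 59.32 g.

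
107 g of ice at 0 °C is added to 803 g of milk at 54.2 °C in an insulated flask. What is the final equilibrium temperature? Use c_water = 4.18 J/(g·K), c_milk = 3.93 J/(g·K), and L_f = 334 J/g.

T_f ≈ 37.6 °C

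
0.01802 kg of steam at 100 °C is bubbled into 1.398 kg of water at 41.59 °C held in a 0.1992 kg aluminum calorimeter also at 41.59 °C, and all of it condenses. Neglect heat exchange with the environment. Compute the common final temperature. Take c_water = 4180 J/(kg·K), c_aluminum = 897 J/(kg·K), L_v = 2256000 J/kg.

Taking heat into each body as positive, Σ m c ΔT = 0:
latent heat released on condensation: 0.01802×2256000 = 40653
  condensate cools 100→T: 0.01802×4180×(T − 100) = 75.32(T − 100)
  water warms: 1.398×4180×(T − 41.59) = 5843.6(T − 41.59)
  cup: 178.68(T − 41.59)
6097.6 T = 40653 + 7532.4 + 250468 = 298654
T ≈ 48.98 °C (< 100 °C, so full condensation is consistent).

T_f ≈ 49.0 °C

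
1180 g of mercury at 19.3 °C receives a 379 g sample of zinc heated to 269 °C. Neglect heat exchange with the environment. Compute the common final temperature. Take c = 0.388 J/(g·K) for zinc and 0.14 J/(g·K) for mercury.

T_f ≈ 136.9 °C

Energy conservation, ΣQ = 0:
379*0.388*(T − 269) + 1180*0.14*(T − 19.3) = 0
312.25 T = 42745
T ≈ 136.89 °C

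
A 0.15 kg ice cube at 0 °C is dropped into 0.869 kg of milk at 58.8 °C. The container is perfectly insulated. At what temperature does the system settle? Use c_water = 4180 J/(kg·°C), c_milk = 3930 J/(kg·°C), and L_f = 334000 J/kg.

T_f ≈ 37.3 °C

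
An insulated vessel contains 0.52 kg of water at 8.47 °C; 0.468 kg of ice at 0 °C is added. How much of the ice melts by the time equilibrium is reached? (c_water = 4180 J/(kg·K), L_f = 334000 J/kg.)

Water can give up m c ΔT = 0.52×4180×8.47 = 18410 J before reaching 0 °C.
Fully melting the ice requires m_ice L_f = 0.468×334000 = 156312 J.
That's not enough to melt it all — equilibrium is at 0 °C with ice remaining.
m_melt = 18410 / L_f = 0.05512 kg.

m_melted ≈ 0.0551 kg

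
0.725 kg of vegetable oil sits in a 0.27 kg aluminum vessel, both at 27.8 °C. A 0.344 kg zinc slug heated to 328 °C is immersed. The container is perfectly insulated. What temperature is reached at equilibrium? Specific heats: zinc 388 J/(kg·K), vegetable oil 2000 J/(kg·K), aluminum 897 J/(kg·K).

T_f ≈ 49.7 °C

Net heat exchanged in the isolated system is zero:
0.344*388*(T − 328) + 0.725*2000*(T − 27.8) + 0.27*897*(T − 27.8) = 0
(133.47 + 1450 + 242.19) T = 133.47*328 + 1450*27.8 + 242.19*27.8
T = 90822/1825.7 ≈ 49.75 °C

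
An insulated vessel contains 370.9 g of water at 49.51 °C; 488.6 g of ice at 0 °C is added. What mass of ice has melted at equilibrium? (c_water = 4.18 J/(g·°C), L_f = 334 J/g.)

m_melted ≈ 230 g

Cooling the water to 0 °C releases 370.9×4.18×49.51 = 76758 J.
Fully melting the ice requires m_ice L_f = 488.6×334 = 163192 J.
That's not enough to melt it all — equilibrium is at 0 °C with ice remaining.
Mass melted = 76758/334 ≈ 229.8 g.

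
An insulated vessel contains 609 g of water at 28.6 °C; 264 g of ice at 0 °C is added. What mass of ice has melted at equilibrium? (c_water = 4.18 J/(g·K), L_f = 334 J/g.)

m_melted ≈ 218 g

Water can give up m c ΔT = 609·4.18·28.6 = 72805 J before reaching 0 °C.
To melt every bit of ice: 264·334 = 88176 J.
That's not enough to melt it all — equilibrium is at 0 °C with ice remaining.
Mass melted = 72805/334 ≈ 218 g.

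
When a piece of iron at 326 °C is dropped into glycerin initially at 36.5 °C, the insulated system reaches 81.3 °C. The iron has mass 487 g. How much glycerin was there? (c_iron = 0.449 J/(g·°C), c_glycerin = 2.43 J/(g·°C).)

|Q_iron| = |Q_glycerin|:
487·0.449·(326 − 81.3) = m·2.43·(81.3 − 36.5)
108.86 m = 53507  ⇒  m ≈ 491.5 g

m ≈ 492 g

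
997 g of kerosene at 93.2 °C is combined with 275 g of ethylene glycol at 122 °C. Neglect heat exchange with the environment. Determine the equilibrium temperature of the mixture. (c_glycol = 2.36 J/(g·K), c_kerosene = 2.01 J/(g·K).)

T_f ≈ 100.2 °C

Heat lost by the glycol equals heat gained by the kerosene:
275×2.36×(122 − T) = 997×2.01×(T − 93.2)
649(122 − T) = 2004(T − 93.2)
2653 T = 265948  ⇒  T ≈ 100.25 °C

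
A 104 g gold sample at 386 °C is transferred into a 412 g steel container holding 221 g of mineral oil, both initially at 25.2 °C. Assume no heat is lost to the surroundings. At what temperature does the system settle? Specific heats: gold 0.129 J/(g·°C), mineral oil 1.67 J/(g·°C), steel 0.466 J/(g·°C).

T_f is the heat-capacity-weighted average of the initial temperatures:
T_f = (13.42*386 + 369.07*25.2 + 191.99*25.2) / (13.42 + 369.07 + 191.99)
    = 19317 / 574.48 ≈ 33.63 °C

T_f ≈ 33.6 °C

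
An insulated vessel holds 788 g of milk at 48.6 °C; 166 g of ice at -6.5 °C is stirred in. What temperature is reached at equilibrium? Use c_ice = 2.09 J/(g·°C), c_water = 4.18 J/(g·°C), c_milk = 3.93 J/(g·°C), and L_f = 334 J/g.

Conservation of energy gives ΣQ = 0:
ice -6.5→0 °C: 166·2.09·6.5 = 2255.1; melt ice: 166·334 = 55444; meltwater 0→T: 166·4.18·T = 693.88 T; milk: 3096.8(T − 48.6)
3790.7 T = 150506 − 57699 = 92807
T ≈ 24.48 °C. Since T > 0 °C, the all-ice-melts assumption holds.

T_f ≈ 24.5 °C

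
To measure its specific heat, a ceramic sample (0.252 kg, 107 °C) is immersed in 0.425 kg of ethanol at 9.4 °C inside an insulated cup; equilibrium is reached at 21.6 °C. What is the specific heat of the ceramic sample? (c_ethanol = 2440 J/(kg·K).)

Net heat exchanged in the isolated system is zero:
0.252·c·(21.6 − 107) + 0.425·2440·(21.6 − 9.4) = 0
-21.52 c = -12651
c = -12651/-21.52 ≈ 587.9 J/(kg·K)

c ≈ 588 J/(kg·K)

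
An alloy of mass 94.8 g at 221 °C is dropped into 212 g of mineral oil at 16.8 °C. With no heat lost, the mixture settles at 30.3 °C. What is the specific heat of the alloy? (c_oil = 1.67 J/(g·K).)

c ≈ 0.264 J/(g·K)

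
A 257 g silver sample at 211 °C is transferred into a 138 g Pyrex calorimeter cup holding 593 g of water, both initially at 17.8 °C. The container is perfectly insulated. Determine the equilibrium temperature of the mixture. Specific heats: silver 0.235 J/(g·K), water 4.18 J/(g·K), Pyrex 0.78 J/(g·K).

T_f ≈ 22.2 °C

Setting the total heat transfer to zero:
257×0.235×(T − 211) + 593×4.18×(T − 17.8) + 138×0.78×(T − 17.8) = 0
60.39(T − 211) + 2478.7(T − 17.8) + 107.64(T − 17.8) = 0
2646.8 T = 58781
T ≈ 22.21 °C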